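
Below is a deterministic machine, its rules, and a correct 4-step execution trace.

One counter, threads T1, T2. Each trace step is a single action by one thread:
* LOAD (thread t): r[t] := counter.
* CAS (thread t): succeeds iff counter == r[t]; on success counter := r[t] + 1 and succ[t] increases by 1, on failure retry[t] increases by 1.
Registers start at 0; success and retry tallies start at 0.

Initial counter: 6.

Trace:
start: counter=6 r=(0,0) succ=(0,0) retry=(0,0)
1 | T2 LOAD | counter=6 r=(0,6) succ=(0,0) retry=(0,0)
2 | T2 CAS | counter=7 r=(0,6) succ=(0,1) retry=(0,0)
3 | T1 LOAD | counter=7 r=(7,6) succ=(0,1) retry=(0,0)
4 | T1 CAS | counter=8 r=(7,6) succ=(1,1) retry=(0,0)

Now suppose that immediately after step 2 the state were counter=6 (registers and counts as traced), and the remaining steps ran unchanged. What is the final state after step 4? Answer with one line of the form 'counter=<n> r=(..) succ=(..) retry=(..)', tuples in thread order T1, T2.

counter=7 r=(6,6) succ=(1,1) retry=(0,0)

state after step 2 := counter=6 r=(0,6) succ=(0,1) retry=(0,0)
3 | T1 LOAD | counter=6 r=(6,6) succ=(0,1) retry=(0,0)
4 | T1 CAS | counter=7 r=(6,6) succ=(1,1) retry=(0,0)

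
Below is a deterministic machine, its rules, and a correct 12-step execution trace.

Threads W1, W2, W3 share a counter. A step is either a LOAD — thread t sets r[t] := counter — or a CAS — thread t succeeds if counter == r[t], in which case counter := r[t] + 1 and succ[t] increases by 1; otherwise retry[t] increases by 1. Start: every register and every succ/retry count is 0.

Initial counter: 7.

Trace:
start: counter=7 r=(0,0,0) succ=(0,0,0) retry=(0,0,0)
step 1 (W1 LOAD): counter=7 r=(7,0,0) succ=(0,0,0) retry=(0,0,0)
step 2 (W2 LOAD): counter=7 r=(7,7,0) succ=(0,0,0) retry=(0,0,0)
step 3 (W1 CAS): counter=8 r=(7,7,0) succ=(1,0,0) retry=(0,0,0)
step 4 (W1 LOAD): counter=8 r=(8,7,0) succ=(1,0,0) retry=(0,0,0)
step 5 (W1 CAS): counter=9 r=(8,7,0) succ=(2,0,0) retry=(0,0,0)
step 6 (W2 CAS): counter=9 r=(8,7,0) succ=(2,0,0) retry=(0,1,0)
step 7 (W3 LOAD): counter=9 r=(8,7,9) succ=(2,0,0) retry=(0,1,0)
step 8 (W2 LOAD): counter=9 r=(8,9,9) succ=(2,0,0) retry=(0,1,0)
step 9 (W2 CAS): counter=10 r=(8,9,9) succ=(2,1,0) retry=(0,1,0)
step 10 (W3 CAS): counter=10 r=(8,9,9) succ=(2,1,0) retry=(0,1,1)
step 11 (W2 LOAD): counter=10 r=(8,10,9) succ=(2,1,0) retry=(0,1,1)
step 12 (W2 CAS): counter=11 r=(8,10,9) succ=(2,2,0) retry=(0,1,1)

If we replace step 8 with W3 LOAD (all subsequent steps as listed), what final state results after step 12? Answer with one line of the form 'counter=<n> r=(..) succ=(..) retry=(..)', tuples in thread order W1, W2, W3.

counter=11 r=(8,10,9) succ=(2,1,1) retry=(0,2,0)

(re-executing from step 8 with the substitution; state before step 8: counter=9 r=(8,7,9) succ=(2,0,0) retry=(0,1,0))
step 8 (W3 LOAD): counter=9 r=(8,7,9) succ=(2,0,0) retry=(0,1,0)
step 9 (W2 CAS): counter=9 r=(8,7,9) succ=(2,0,0) retry=(0,2,0)
step 10 (W3 CAS): counter=10 r=(8,7,9) succ=(2,0,1) retry=(0,2,0)
step 11 (W2 LOAD): counter=10 r=(8,10,9) succ=(2,0,1) retry=(0,2,0)
step 12 (W2 CAS): counter=11 r=(8,10,9) succ=(2,1,1) retry=(0,2,0)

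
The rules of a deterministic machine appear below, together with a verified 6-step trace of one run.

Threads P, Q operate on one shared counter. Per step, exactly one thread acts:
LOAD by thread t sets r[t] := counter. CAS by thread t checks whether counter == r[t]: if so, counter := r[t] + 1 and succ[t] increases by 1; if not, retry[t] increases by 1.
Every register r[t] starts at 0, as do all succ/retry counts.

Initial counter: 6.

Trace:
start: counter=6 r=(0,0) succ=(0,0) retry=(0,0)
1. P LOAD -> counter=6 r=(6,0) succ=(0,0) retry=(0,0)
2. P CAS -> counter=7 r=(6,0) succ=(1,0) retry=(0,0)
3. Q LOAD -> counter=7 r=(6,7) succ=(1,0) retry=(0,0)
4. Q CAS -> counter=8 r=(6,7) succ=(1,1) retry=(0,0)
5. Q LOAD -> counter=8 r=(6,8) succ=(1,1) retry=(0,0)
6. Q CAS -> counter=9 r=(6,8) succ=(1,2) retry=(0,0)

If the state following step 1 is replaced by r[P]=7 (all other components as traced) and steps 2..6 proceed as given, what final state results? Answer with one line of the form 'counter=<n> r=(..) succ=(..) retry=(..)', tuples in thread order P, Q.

state after step 1 := counter=6 r=(7,0) succ=(0,0) retry=(0,0)
2. P CAS -> counter=6 r=(7,0) succ=(0,0) retry=(1,0)
3. Q LOAD -> counter=6 r=(7,6) succ=(0,0) retry=(1,0)
4. Q CAS -> counter=7 r=(7,6) succ=(0,1) retry=(1,0)
5. Q LOAD -> counter=7 r=(7,7) succ=(0,1) retry=(1,0)
6. Q CAS -> counter=8 r=(7,7) succ=(0,2) retry=(1,0)

counter=8 r=(7,7) succ=(0,2) retry=(1,0)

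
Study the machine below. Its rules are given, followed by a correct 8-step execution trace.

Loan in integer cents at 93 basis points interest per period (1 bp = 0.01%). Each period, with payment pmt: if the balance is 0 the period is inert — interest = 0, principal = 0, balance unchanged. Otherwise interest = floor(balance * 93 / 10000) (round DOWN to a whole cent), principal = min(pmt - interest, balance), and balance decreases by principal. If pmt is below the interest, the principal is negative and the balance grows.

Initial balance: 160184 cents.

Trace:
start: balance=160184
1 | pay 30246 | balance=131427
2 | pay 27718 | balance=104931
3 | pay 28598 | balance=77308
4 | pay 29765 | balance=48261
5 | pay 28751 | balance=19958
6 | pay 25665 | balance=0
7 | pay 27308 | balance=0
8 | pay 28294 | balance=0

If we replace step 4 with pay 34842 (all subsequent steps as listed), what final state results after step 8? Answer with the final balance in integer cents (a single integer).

(re-executing from step 4 with the substitution; state before step 4: balance=77308)
4 | pay 34842 | balance=43184
5 | pay 28751 | balance=14834
6 | pay 25665 | balance=0
7 | pay 27308 | balance=0
8 | pay 28294 | balance=0

0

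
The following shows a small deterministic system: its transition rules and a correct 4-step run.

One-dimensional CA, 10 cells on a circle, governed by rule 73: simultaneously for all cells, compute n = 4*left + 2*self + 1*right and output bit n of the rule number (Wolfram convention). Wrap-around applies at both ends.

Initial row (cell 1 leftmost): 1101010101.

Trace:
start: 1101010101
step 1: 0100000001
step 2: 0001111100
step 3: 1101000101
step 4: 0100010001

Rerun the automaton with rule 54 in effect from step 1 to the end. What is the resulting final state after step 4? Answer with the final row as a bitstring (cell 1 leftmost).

0001000100

(re-executing steps 1..4 under rule 54; state before step 1: 1101010101)
step 1: 0011111110
step 2: 0100000001
step 3: 1110000011
step 4: 0001000100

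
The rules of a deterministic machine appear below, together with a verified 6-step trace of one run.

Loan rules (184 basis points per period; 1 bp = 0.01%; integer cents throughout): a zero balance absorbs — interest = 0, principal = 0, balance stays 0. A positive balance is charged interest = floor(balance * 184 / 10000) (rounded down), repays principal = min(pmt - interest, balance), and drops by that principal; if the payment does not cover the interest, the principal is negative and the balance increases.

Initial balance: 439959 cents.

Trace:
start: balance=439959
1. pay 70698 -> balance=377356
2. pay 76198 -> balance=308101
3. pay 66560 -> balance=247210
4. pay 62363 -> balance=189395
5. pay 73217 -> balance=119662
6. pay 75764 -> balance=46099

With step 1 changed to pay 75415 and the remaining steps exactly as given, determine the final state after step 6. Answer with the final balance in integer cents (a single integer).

(re-executing from step 1 with the substitution; state before step 1: balance=439959)
1. pay 75415 -> balance=372639
2. pay 76198 -> balance=303297
3. pay 66560 -> balance=242317
4. pay 62363 -> balance=184412
5. pay 73217 -> balance=114588
6. pay 75764 -> balance=40932

40932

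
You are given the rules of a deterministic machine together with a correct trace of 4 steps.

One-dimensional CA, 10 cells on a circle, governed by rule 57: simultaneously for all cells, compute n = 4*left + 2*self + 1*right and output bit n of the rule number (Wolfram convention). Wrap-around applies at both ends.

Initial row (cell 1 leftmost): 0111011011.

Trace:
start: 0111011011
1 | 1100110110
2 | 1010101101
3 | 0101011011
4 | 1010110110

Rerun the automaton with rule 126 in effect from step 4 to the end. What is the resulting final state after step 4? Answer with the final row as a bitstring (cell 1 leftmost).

1111111111

(re-executing step 4 under rule 126; state before step 4: 0101011011)
4 | 1111111111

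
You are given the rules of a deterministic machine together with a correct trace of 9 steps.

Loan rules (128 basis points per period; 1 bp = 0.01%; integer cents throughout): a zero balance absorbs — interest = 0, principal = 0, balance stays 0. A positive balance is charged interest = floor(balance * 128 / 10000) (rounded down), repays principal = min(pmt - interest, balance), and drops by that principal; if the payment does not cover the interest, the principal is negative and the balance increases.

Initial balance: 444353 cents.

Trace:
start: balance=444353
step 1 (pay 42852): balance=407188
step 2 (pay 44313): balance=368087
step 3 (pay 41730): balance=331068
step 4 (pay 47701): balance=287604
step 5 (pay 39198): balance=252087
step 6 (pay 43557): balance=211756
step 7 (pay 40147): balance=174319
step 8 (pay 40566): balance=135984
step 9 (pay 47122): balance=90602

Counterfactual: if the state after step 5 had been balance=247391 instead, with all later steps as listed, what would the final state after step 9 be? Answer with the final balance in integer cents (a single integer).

state after step 5 := balance=247391
step 6 (pay 43557): balance=207000
step 7 (pay 40147): balance=169502
step 8 (pay 40566): balance=131105
step 9 (pay 47122): balance=85661

85661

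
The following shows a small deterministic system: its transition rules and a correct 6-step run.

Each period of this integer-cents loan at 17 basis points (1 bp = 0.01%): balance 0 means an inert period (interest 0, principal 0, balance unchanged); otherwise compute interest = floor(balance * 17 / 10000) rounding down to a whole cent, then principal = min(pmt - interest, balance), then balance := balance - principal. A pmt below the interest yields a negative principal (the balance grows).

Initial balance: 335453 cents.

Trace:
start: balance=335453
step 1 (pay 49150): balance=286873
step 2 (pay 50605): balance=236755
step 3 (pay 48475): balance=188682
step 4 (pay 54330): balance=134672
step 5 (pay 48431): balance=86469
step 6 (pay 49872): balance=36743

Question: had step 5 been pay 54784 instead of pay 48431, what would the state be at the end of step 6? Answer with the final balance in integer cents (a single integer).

30380

(re-executing from step 5 with the substitution; state before step 5: balance=134672)
step 5 (pay 54784): balance=80116
step 6 (pay 49872): balance=30380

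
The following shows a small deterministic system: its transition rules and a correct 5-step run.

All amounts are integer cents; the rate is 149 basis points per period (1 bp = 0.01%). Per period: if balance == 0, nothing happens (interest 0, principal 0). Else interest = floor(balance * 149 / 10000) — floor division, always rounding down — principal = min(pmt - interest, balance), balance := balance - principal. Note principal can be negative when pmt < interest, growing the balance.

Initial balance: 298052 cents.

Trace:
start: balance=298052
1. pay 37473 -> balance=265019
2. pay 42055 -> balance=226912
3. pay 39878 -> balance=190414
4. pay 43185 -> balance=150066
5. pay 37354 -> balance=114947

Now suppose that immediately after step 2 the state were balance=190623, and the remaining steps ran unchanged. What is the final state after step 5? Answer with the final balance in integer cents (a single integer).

state after step 2 := balance=190623
3. pay 39878 -> balance=153585
4. pay 43185 -> balance=112688
5. pay 37354 -> balance=77013

77013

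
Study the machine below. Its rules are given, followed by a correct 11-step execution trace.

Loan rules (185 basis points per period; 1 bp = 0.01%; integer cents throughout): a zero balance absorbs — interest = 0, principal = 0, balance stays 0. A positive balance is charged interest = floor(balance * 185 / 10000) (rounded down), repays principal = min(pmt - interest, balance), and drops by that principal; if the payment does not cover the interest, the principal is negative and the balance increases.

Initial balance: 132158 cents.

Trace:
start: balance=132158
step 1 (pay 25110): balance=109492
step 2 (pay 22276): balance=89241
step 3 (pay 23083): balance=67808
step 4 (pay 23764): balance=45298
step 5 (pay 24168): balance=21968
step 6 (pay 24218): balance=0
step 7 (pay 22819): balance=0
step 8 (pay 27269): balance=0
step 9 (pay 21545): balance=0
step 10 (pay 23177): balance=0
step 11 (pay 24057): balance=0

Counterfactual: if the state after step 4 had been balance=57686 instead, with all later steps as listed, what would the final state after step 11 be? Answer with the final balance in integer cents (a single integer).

state after step 4 := balance=57686
step 5 (pay 24168): balance=34585
step 6 (pay 24218): balance=11006
step 7 (pay 22819): balance=0
step 8 (pay 27269): balance=0
step 9 (pay 21545): balance=0
step 10 (pay 23177): balance=0
step 11 (pay 24057): balance=0

0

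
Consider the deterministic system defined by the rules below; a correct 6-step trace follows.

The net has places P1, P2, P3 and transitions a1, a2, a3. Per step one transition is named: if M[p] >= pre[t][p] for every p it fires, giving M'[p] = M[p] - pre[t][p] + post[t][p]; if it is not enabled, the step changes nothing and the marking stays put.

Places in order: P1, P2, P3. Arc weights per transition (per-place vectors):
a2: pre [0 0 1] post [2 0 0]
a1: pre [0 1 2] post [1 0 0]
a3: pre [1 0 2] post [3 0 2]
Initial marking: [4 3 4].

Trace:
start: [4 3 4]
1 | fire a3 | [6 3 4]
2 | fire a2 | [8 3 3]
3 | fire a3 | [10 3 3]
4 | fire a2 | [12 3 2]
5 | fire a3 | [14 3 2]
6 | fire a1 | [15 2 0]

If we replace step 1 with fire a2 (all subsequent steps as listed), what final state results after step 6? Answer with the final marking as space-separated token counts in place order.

(re-executing from step 1 with the substitution; state before step 1: [4 3 4])
1 | fire a2 | [6 3 3]
2 | fire a2 | [8 3 2]
3 | fire a3 | [10 3 2]
4 | fire a2 | [12 3 1]
5 | fire a3 | [12 3 1]
6 | fire a1 | [12 3 1]

12 3 1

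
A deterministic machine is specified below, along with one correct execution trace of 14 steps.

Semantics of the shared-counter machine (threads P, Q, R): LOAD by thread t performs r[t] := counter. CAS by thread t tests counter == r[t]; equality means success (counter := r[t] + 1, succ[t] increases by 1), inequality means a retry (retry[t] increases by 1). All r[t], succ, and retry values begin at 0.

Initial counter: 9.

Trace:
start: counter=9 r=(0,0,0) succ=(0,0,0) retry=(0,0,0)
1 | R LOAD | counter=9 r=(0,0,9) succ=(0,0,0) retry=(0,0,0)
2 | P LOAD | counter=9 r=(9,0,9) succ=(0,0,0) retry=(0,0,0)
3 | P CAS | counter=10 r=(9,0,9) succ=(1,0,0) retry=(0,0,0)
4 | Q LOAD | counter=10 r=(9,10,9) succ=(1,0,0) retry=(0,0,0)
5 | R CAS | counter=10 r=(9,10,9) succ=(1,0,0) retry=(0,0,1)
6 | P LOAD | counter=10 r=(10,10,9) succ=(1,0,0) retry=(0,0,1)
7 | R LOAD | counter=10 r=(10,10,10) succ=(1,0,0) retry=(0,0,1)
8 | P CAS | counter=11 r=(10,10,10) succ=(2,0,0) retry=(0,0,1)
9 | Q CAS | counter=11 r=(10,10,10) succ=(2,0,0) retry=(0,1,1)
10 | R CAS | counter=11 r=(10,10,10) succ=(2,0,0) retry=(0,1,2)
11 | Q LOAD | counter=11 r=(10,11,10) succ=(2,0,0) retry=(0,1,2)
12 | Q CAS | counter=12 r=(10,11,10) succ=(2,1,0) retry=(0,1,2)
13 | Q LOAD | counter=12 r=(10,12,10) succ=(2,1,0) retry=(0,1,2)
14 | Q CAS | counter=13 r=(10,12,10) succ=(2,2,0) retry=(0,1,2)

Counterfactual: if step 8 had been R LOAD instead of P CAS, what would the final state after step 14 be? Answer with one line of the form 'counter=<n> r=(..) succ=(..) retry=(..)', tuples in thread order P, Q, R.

counter=13 r=(10,12,10) succ=(1,3,0) retry=(0,0,2)

(re-executing from step 8 with the substitution; state before step 8: counter=10 r=(10,10,10) succ=(1,0,0) retry=(0,0,1))
8 | R LOAD | counter=10 r=(10,10,10) succ=(1,0,0) retry=(0,0,1)
9 | Q CAS | counter=11 r=(10,10,10) succ=(1,1,0) retry=(0,0,1)
10 | R CAS | counter=11 r=(10,10,10) succ=(1,1,0) retry=(0,0,2)
11 | Q LOAD | counter=11 r=(10,11,10) succ=(1,1,0) retry=(0,0,2)
12 | Q CAS | counter=12 r=(10,11,10) succ=(1,2,0) retry=(0,0,2)
13 | Q LOAD | counter=12 r=(10,12,10) succ=(1,2,0) retry=(0,0,2)
14 | Q CAS | counter=13 r=(10,12,10) succ=(1,3,0) retry=(0,0,2)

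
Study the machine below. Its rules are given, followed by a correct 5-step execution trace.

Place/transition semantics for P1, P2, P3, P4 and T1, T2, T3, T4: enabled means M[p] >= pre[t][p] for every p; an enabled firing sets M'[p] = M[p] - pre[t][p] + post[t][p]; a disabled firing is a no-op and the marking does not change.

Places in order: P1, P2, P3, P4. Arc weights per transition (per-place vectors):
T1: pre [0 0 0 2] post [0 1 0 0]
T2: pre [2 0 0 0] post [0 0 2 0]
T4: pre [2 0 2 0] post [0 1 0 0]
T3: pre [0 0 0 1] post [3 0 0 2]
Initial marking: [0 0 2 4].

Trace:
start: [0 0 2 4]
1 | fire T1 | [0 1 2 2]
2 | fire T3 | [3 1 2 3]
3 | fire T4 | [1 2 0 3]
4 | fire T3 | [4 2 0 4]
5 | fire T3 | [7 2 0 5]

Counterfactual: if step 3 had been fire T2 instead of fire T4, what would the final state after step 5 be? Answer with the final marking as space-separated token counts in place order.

7 1 4 5

(re-executing from step 3 with the substitution; state before step 3: [3 1 2 3])
3 | fire T2 | [1 1 4 3]
4 | fire T3 | [4 1 4 4]
5 | fire T3 | [7 1 4 5]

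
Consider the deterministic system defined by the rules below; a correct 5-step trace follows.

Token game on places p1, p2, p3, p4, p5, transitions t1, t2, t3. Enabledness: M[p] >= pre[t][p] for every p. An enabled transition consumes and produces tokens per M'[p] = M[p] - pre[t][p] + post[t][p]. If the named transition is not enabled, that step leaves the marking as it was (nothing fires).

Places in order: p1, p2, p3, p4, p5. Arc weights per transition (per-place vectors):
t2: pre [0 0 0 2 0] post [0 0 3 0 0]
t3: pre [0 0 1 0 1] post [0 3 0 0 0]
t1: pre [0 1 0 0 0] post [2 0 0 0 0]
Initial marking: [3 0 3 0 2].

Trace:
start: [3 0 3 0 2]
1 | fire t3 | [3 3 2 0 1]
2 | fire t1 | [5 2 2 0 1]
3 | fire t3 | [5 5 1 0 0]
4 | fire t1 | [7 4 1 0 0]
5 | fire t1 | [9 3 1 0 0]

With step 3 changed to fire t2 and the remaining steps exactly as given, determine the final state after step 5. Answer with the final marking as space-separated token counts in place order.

9 0 2 0 1

(re-executing from step 3 with the substitution; state before step 3: [5 2 2 0 1])
3 | fire t2 | [5 2 2 0 1]
4 | fire t1 | [7 1 2 0 1]
5 | fire t1 | [9 0 2 0 1]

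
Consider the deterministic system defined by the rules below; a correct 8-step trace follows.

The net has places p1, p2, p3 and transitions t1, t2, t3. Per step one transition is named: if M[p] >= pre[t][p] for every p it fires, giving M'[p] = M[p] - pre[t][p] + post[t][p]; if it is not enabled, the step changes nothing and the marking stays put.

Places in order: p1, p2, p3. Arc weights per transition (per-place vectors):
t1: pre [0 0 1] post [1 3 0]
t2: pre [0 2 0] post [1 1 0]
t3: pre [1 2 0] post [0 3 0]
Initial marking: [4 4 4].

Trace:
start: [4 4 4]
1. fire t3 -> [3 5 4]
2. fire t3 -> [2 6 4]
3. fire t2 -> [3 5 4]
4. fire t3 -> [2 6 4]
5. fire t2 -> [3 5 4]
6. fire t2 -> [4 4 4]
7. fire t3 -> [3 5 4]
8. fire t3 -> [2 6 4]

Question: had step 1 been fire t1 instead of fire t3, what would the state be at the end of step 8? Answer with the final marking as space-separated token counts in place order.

4 8 3

(re-executing from step 1 with the substitution; state before step 1: [4 4 4])
1. fire t1 -> [5 7 3]
2. fire t3 -> [4 8 3]
3. fire t2 -> [5 7 3]
4. fire t3 -> [4 8 3]
5. fire t2 -> [5 7 3]
6. fire t2 -> [6 6 3]
7. fire t3 -> [5 7 3]
8. fire t3 -> [4 8 3]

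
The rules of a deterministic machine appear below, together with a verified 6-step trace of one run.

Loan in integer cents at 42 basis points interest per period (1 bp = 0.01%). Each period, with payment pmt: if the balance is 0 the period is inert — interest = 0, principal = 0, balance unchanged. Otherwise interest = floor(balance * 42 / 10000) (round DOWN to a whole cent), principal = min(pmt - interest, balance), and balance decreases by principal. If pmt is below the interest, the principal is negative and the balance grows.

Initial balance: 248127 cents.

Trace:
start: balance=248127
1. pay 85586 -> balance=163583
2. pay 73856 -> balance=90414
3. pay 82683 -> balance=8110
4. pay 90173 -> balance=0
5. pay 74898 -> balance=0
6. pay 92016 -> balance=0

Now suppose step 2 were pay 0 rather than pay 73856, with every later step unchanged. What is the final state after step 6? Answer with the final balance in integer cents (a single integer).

(re-executing from step 2 with the substitution; state before step 2: balance=163583)
2. pay 0 -> balance=164270
3. pay 82683 -> balance=82276
4. pay 90173 -> balance=0
5. pay 74898 -> balance=0
6. pay 92016 -> balance=0

0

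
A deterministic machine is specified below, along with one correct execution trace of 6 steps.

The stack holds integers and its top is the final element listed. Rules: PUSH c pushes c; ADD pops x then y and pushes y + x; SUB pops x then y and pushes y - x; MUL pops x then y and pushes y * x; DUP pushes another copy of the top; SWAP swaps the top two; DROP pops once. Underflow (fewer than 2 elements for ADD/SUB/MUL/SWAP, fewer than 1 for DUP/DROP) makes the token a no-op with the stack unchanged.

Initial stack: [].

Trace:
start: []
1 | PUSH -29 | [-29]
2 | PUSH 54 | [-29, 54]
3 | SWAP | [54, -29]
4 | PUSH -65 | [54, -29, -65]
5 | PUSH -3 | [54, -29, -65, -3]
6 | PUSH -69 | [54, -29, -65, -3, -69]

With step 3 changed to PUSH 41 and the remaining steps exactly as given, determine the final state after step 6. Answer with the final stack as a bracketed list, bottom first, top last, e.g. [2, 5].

[-29, 54, 41, -65, -3, -69]

(re-executing from step 3 with the substitution; state before step 3: [-29, 54])
3 | PUSH 41 | [-29, 54, 41]
4 | PUSH -65 | [-29, 54, 41, -65]
5 | PUSH -3 | [-29, 54, 41, -65, -3]
6 | PUSH -69 | [-29, 54, 41, -65, -3, -69]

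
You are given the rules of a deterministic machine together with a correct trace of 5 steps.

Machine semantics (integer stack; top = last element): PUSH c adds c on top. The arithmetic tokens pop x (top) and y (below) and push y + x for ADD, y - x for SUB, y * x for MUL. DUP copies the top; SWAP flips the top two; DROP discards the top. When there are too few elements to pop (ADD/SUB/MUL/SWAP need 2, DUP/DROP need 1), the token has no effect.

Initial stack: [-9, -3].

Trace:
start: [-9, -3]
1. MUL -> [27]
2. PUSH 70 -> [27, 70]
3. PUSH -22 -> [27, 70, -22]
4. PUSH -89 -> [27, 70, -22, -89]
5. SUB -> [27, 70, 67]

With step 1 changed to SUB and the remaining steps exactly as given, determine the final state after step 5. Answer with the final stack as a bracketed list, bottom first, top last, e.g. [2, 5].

[-6, 70, 67]

(re-executing from step 1 with the substitution; state before step 1: [-9, -3])
1. SUB -> [-6]
2. PUSH 70 -> [-6, 70]
3. PUSH -22 -> [-6, 70, -22]
4. PUSH -89 -> [-6, 70, -22, -89]
5. SUB -> [-6, 70, 67]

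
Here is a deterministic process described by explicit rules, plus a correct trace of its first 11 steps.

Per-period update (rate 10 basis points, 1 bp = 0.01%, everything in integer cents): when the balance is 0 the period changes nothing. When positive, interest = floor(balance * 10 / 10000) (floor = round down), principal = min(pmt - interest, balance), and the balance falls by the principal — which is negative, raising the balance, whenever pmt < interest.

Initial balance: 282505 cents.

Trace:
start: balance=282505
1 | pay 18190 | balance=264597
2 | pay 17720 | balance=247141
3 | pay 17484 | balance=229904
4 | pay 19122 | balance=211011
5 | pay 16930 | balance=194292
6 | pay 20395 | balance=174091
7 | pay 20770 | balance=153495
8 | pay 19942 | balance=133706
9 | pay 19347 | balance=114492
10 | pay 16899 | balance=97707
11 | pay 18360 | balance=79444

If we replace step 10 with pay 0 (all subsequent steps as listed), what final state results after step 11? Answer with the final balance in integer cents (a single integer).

(re-executing from step 10 with the substitution; state before step 10: balance=114492)
10 | pay 0 | balance=114606
11 | pay 18360 | balance=96360

96360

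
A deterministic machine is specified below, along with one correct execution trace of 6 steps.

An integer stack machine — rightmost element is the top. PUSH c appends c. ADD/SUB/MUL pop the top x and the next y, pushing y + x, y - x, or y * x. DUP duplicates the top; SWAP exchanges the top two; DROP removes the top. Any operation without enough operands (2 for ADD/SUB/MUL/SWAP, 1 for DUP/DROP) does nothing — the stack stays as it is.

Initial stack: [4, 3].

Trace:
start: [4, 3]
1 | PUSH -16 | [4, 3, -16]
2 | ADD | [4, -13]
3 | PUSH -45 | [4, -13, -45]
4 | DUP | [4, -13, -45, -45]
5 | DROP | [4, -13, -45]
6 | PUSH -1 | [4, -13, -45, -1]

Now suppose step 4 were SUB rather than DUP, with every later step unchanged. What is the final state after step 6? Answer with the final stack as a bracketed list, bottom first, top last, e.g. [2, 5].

(re-executing from step 4 with the substitution; state before step 4: [4, -13, -45])
4 | SUB | [4, 32]
5 | DROP | [4]
6 | PUSH -1 | [4, -1]

[4, -1]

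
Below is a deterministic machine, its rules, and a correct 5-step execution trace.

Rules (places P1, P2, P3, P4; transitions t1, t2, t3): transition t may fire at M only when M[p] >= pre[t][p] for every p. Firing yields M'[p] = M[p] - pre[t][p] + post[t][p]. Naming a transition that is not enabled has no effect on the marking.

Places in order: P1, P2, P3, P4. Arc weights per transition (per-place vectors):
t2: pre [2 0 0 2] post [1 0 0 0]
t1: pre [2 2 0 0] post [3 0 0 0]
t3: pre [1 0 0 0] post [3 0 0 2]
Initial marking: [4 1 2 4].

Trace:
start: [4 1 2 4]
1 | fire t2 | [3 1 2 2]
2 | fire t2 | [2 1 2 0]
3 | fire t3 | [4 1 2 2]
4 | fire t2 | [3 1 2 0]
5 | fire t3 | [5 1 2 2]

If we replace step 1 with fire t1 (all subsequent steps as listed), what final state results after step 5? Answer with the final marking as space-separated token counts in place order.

(re-executing from step 1 with the substitution; state before step 1: [4 1 2 4])
1 | fire t1 | [4 1 2 4]
2 | fire t2 | [3 1 2 2]
3 | fire t3 | [5 1 2 4]
4 | fire t2 | [4 1 2 2]
5 | fire t3 | [6 1 2 4]

6 1 2 4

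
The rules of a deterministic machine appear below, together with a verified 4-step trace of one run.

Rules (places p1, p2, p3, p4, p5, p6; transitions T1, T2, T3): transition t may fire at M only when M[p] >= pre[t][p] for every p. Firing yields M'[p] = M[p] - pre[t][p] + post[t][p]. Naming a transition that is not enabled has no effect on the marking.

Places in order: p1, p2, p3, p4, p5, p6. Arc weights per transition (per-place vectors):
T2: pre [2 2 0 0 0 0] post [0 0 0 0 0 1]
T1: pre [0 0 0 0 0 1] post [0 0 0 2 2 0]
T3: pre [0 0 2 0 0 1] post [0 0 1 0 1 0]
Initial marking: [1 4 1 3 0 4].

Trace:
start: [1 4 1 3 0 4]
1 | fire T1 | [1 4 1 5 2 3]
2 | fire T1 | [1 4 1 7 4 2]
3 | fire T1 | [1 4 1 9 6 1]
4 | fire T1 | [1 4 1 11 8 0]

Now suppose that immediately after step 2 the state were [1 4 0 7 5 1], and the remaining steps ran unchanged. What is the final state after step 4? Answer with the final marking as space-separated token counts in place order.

state after step 2 := [1 4 0 7 5 1]
3 | fire T1 | [1 4 0 9 7 0]
4 | fire T1 | [1 4 0 9 7 0]

1 4 0 9 7 0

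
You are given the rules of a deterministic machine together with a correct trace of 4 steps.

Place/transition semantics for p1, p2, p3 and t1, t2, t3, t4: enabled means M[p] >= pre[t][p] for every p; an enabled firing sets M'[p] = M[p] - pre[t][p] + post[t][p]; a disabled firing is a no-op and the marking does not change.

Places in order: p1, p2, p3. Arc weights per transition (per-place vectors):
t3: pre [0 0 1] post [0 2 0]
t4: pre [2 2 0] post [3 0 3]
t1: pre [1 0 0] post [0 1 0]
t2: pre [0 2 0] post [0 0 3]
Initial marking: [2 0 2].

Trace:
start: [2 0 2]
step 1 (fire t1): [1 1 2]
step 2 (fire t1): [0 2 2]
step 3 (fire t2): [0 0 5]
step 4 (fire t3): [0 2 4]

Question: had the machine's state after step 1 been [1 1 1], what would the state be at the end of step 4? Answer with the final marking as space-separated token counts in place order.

state after step 1 := [1 1 1]
step 2 (fire t1): [0 2 1]
step 3 (fire t2): [0 0 4]
step 4 (fire t3): [0 2 3]

0 2 3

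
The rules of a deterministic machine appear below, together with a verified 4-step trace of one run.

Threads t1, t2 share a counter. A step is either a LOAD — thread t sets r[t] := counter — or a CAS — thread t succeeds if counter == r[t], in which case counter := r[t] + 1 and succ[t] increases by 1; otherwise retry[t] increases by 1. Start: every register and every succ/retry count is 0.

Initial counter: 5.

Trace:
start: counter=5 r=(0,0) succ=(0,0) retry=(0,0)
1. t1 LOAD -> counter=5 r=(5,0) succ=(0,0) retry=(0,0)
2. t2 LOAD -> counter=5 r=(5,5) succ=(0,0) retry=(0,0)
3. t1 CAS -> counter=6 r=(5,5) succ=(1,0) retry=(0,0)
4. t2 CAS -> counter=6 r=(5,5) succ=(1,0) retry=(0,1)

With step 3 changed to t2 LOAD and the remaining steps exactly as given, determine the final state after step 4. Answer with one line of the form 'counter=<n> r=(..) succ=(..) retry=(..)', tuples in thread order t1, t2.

(re-executing from step 3 with the substitution; state before step 3: counter=5 r=(5,5) succ=(0,0) retry=(0,0))
3. t2 LOAD -> counter=5 r=(5,5) succ=(0,0) retry=(0,0)
4. t2 CAS -> counter=6 r=(5,5) succ=(0,1) retry=(0,0)

counter=6 r=(5,5) succ=(0,1) retry=(0,0)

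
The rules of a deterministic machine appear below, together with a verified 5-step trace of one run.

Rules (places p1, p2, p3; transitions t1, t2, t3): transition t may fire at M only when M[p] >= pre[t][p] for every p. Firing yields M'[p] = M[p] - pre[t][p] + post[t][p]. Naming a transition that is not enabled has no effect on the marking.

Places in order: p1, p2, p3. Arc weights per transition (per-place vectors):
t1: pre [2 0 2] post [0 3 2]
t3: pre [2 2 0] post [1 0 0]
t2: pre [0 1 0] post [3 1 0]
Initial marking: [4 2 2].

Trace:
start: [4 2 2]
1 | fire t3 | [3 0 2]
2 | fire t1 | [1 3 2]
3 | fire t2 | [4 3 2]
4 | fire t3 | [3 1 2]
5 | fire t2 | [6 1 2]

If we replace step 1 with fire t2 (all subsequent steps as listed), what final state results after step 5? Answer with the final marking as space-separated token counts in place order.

10 3 2

(re-executing from step 1 with the substitution; state before step 1: [4 2 2])
1 | fire t2 | [7 2 2]
2 | fire t1 | [5 5 2]
3 | fire t2 | [8 5 2]
4 | fire t3 | [7 3 2]
5 | fire t2 | [10 3 2]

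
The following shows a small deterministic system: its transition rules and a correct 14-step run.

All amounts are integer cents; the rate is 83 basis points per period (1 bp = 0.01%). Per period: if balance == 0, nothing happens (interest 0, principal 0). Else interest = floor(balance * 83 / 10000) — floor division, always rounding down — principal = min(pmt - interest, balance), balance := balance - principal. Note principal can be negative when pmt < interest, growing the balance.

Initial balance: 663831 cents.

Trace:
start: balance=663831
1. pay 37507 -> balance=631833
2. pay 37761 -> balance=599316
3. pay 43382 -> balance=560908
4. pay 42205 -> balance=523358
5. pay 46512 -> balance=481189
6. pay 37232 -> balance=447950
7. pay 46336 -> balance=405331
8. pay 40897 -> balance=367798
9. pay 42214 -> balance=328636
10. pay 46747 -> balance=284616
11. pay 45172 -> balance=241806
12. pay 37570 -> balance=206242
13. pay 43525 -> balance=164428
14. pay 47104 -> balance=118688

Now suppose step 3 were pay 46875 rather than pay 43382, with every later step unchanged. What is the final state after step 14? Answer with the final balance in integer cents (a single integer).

114866

(re-executing from step 3 with the substitution; state before step 3: balance=599316)
3. pay 46875 -> balance=557415
4. pay 42205 -> balance=519836
5. pay 46512 -> balance=477638
6. pay 37232 -> balance=444370
7. pay 46336 -> balance=401722
8. pay 40897 -> balance=364159
9. pay 42214 -> balance=324967
10. pay 46747 -> balance=280917
11. pay 45172 -> balance=238076
12. pay 37570 -> balance=202482
13. pay 43525 -> balance=160637
14. pay 47104 -> balance=114866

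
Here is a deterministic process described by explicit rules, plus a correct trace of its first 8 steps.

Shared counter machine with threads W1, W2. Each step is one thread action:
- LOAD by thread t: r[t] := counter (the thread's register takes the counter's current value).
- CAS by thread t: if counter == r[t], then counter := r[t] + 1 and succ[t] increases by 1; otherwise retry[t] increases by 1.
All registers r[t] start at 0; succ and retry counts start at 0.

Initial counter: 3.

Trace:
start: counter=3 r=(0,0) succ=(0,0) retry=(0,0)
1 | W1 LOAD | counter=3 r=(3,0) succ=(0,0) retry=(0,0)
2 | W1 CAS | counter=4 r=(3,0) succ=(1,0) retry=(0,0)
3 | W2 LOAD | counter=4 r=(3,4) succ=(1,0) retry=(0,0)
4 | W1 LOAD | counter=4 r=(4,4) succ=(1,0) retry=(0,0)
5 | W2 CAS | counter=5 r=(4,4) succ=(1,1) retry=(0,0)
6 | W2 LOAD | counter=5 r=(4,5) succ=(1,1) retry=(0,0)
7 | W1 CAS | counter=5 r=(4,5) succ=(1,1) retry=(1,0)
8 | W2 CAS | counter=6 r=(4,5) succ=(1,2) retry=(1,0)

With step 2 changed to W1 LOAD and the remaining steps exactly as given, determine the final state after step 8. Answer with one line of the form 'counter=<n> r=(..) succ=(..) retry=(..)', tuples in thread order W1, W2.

counter=5 r=(3,4) succ=(0,2) retry=(1,0)

(re-executing from step 2 with the substitution; state before step 2: counter=3 r=(3,0) succ=(0,0) retry=(0,0))
2 | W1 LOAD | counter=3 r=(3,0) succ=(0,0) retry=(0,0)
3 | W2 LOAD | counter=3 r=(3,3) succ=(0,0) retry=(0,0)
4 | W1 LOAD | counter=3 r=(3,3) succ=(0,0) retry=(0,0)
5 | W2 CAS | counter=4 r=(3,3) succ=(0,1) retry=(0,0)
6 | W2 LOAD | counter=4 r=(3,4) succ=(0,1) retry=(0,0)
7 | W1 CAS | counter=4 r=(3,4) succ=(0,1) retry=(1,0)
8 | W2 CAS | counter=5 r=(3,4) succ=(0,2) retry=(1,0)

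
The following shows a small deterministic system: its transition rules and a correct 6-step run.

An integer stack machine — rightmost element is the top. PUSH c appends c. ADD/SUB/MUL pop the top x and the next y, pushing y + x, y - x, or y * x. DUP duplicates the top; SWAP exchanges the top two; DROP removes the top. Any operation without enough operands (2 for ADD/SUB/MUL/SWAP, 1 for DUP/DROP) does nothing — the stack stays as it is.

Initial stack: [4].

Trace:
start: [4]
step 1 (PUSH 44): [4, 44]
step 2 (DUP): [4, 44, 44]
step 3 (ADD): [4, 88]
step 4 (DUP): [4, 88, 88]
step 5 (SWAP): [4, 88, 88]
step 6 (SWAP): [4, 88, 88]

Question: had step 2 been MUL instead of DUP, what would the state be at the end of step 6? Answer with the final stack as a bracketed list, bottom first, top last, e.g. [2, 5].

[176, 176]

(re-executing from step 2 with the substitution; state before step 2: [4, 44])
step 2 (MUL): [176]
step 3 (ADD): [176]
step 4 (DUP): [176, 176]
step 5 (SWAP): [176, 176]
step 6 (SWAP): [176, 176]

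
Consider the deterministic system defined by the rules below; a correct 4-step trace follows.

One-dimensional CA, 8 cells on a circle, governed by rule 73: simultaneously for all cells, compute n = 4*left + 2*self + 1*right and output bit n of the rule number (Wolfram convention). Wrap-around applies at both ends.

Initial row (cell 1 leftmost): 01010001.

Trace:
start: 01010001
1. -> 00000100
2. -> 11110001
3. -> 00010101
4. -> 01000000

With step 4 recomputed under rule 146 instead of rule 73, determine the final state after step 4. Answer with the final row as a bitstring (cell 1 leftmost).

10100000

(re-executing step 4 under rule 146; state before step 4: 00010101)
4. -> 10100000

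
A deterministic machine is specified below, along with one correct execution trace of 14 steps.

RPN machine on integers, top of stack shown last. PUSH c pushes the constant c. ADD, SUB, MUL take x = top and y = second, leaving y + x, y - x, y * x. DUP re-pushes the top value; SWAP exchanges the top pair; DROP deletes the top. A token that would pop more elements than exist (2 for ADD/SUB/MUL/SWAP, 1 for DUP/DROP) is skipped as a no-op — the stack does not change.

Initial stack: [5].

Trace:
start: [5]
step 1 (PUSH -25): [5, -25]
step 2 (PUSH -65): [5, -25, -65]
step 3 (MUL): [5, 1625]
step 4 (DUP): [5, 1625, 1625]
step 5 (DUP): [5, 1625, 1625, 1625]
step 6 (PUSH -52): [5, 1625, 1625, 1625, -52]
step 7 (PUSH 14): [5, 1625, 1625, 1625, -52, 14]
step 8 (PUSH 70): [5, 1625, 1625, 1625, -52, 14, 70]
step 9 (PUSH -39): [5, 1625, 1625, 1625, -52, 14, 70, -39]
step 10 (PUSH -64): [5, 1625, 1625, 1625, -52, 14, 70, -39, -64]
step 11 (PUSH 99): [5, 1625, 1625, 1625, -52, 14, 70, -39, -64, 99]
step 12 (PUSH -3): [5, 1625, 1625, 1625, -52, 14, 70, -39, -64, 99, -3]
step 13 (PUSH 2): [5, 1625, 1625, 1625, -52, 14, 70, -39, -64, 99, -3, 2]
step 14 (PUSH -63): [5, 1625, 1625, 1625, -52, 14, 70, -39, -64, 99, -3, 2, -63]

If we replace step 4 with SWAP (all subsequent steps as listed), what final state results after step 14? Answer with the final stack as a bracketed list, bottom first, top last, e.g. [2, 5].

(re-executing from step 4 with the substitution; state before step 4: [5, 1625])
step 4 (SWAP): [1625, 5]
step 5 (DUP): [1625, 5, 5]
step 6 (PUSH -52): [1625, 5, 5, -52]
step 7 (PUSH 14): [1625, 5, 5, -52, 14]
step 8 (PUSH 70): [1625, 5, 5, -52, 14, 70]
step 9 (PUSH -39): [1625, 5, 5, -52, 14, 70, -39]
step 10 (PUSH -64): [1625, 5, 5, -52, 14, 70, -39, -64]
step 11 (PUSH 99): [1625, 5, 5, -52, 14, 70, -39, -64, 99]
step 12 (PUSH -3): [1625, 5, 5, -52, 14, 70, -39, -64, 99, -3]
step 13 (PUSH 2): [1625, 5, 5, -52, 14, 70, -39, -64, 99, -3, 2]
step 14 (PUSH -63): [1625, 5, 5, -52, 14, 70, -39, -64, 99, -3, 2, -63]

[1625, 5, 5, -52, 14, 70, -39, -64, 99, -3, 2, -63]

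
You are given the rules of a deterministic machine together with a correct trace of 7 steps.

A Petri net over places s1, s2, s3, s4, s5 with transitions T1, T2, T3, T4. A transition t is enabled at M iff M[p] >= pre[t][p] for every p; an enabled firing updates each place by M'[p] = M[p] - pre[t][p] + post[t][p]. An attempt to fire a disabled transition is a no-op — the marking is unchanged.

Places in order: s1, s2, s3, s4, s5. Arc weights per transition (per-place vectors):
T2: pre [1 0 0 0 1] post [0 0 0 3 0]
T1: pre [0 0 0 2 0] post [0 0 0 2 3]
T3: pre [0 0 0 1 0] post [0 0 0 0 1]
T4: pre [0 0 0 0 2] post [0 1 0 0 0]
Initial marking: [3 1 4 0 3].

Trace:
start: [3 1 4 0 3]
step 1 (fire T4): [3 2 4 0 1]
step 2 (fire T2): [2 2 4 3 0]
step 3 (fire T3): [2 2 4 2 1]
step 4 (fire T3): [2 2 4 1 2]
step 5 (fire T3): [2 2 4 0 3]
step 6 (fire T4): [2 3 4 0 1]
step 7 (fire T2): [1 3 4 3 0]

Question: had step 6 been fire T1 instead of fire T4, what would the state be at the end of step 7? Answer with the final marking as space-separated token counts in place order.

1 2 4 3 2

(re-executing from step 6 with the substitution; state before step 6: [2 2 4 0 3])
step 6 (fire T1): [2 2 4 0 3]
step 7 (fire T2): [1 2 4 3 2]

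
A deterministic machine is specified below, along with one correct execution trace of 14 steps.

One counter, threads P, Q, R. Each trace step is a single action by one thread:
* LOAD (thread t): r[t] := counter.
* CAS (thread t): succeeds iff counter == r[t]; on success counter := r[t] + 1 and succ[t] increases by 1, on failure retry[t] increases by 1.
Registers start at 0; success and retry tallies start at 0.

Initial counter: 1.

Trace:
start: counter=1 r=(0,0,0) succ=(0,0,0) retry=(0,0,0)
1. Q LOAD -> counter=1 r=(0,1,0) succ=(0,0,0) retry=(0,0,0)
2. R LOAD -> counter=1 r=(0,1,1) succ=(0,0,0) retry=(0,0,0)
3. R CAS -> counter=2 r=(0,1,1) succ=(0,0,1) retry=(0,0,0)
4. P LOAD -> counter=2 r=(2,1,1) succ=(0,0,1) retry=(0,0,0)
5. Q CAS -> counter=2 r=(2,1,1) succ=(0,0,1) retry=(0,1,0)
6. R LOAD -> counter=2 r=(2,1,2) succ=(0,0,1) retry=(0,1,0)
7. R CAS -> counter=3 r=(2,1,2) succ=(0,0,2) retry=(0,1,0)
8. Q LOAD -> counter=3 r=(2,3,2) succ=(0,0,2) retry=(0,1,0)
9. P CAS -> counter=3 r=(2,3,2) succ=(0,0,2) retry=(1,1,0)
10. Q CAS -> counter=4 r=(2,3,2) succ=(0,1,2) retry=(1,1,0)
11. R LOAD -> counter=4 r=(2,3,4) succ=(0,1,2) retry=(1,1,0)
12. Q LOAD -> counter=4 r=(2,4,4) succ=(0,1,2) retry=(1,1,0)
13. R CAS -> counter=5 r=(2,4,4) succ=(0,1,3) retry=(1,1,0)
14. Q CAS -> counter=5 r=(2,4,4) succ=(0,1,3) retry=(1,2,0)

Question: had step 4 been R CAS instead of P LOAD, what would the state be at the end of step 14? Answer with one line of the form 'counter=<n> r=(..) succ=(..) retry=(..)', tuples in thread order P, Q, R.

(re-executing from step 4 with the substitution; state before step 4: counter=2 r=(0,1,1) succ=(0,0,1) retry=(0,0,0))
4. R CAS -> counter=2 r=(0,1,1) succ=(0,0,1) retry=(0,0,1)
5. Q CAS -> counter=2 r=(0,1,1) succ=(0,0,1) retry=(0,1,1)
6. R LOAD -> counter=2 r=(0,1,2) succ=(0,0,1) retry=(0,1,1)
7. R CAS -> counter=3 r=(0,1,2) succ=(0,0,2) retry=(0,1,1)
8. Q LOAD -> counter=3 r=(0,3,2) succ=(0,0,2) retry=(0,1,1)
9. P CAS -> counter=3 r=(0,3,2) succ=(0,0,2) retry=(1,1,1)
10. Q CAS -> counter=4 r=(0,3,2) succ=(0,1,2) retry=(1,1,1)
11. R LOAD -> counter=4 r=(0,3,4) succ=(0,1,2) retry=(1,1,1)
12. Q LOAD -> counter=4 r=(0,4,4) succ=(0,1,2) retry=(1,1,1)
13. R CAS -> counter=5 r=(0,4,4) succ=(0,1,3) retry=(1,1,1)
14. Q CAS -> counter=5 r=(0,4,4) succ=(0,1,3) retry=(1,2,1)

counter=5 r=(0,4,4) succ=(0,1,3) retry=(1,2,1)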